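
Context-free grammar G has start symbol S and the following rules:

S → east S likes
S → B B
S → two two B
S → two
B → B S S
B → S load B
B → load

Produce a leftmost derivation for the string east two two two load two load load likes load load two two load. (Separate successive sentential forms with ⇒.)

S ⇒ B B   [S → B B]
B B ⇒ B S S B   [B → B S S]
B S S B ⇒ S load B S S B   [B → S load B]
S load B S S B ⇒ east S likes load B S S B   [S → east S likes]
east S likes load B S S B ⇒ east two two B likes load B S S B   [S → two two B]
east two two B likes load B S S B ⇒ east two two S load B likes load B S S B   [B → S load B]
east two two S load B likes load B S S B ⇒ east two two two load B likes load B S S B   [S → two]
east two two two load B likes load B S S B ⇒ east two two two load S load B likes load B S S B   [B → S load B]
east two two two load S load B likes load B S S B ⇒ east two two two load two load B likes load B S S B   [S → two]
east two two two load two load B likes load B S S B ⇒ east two two two load two load load likes load B S S B   [B → load]
east two two two load two load load likes load B S S B ⇒ east two two two load two load load likes load load S S B   [B → load]
east two two two load two load load likes load load S S B ⇒ east two two two load two load load likes load load two S B   [S → two]
east two two two load two load load likes load load two S B ⇒ east two two two load two load load likes load load two two B   [S → two]
east two two two load two load load likes load load two two B ⇒ east two two two load two load load likes load load two two load   [B → load]

S ⇒ B B ⇒ B S S B ⇒ S load B S S B ⇒ east S likes load B S S B ⇒ east two two B likes load B S S B ⇒ east two two S load B likes load B S S B ⇒ east two two two load B likes load B S S B ⇒ east two two two load S load B likes load B S S B ⇒ east two two two load two load B likes load B S S B ⇒ east two two two load two load load likes load B S S B ⇒ east two two two load two load load likes load load S S B ⇒ east two two two load two load load likes load load two S B ⇒ east two two two load two load load likes load load two two B ⇒ east two two two load two load load likes load load two two load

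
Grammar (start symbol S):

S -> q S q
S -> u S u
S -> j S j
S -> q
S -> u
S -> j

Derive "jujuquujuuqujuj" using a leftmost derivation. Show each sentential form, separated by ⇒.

S ⇒ jSj   [S -> j S j]
jSj ⇒ juSuj   [S -> u S u]
juSuj ⇒ jujSjuj   [S -> j S j]
jujSjuj ⇒ jujuSujuj   [S -> u S u]
jujuSujuj ⇒ jujuqSqujuj   [S -> q S q]
jujuqSqujuj ⇒ jujuquSuqujuj   [S -> u S u]
jujuquSuqujuj ⇒ jujuquuSuuqujuj   [S -> u S u]
jujuquuSuuqujuj ⇒ jujuquujuuqujuj   [S -> j]

S ⇒ jSj ⇒ juSuj ⇒ jujSjuj ⇒ jujuSujuj ⇒ jujuqSqujuj ⇒ jujuquSuqujuj ⇒ jujuquuSuuqujuj ⇒ jujuquujuuqujuj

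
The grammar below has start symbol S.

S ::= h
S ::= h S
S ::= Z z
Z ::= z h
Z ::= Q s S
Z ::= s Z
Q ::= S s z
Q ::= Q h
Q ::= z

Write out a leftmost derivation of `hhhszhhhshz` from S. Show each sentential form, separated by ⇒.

S ⇒ hS ⇒ hZz ⇒ hQsSz ⇒ hQhsSz ⇒ hQhhsSz ⇒ hQhhhsSz ⇒ hSszhhhsSz ⇒ hhSszhhhsSz ⇒ hhhszhhhsSz ⇒ hhhszhhhshz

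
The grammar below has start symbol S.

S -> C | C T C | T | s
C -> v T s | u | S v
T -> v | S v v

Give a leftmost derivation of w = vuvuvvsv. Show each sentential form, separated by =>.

S=>C=>Sv=>Cv=>vTsv=>vSvvsv=>vCTCvvsv=>vuTCvvsv=>vuvCvvsv=>vuvuvvsv

S => C   [S -> C]
C => Sv   [C -> S v]
Sv => Cv   [S -> C]
Cv => vTsv   [C -> v T s]
vTsv => vSvvsv   [T -> S v v]
vSvvsv => vCTCvvsv   [S -> C T C]
vCTCvvsv => vuTCvvsv   [C -> u]
vuTCvvsv => vuvCvvsv   [T -> v]
vuvCvvsv => vuvuvvsv   [C -> u]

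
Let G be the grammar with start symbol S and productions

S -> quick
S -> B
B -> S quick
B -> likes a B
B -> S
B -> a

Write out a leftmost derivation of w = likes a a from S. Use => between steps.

S => B   [S -> B]
B => likes a B   [B -> likes a B]
likes a B => likes a a   [B -> a]

S => B => likes a B => likes a a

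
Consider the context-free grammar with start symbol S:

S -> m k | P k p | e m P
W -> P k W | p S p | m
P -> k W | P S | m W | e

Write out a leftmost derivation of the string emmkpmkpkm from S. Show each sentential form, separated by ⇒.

S ⇒ emP ⇒ emmW ⇒ emmPkW ⇒ emmkWkW ⇒ emmkpSpkW ⇒ emmkpmkpkW ⇒ emmkpmkpkm

S ⇒ emP   [S -> e m P]
emP ⇒ emmW   [P -> m W]
emmW ⇒ emmPkW   [W -> P k W]
emmPkW ⇒ emmkWkW   [P -> k W]
emmkWkW ⇒ emmkpSpkW   [W -> p S p]
emmkpSpkW ⇒ emmkpmkpkW   [S -> m k]
emmkpmkpkW ⇒ emmkpmkpkm   [W -> m]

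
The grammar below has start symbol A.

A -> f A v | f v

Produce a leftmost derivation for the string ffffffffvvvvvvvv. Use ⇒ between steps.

A⇒fAv⇒ffAvv⇒fffAvvv⇒ffffAvvvv⇒fffffAvvvvv⇒ffffffAvvvvvv⇒fffffffAvvvvvvv⇒ffffffffvvvvvvvv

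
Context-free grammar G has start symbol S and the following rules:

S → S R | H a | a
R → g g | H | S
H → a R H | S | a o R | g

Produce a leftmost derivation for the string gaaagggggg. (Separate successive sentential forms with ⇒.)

S⇒SR⇒SRR⇒SRRR⇒HaRRR⇒SaRRR⇒HaaRRR⇒gaaRRR⇒gaaHRR⇒gaaaRHRR⇒gaaaHHRR⇒gaaagHRR⇒gaaaggRR⇒gaaaggggR⇒gaaagggggg

S ⇒ SR   [S → S R]
SR ⇒ SRR   [S → S R]
SRR ⇒ SRRR   [S → S R]
SRRR ⇒ HaRRR   [S → H a]
HaRRR ⇒ SaRRR   [H → S]
SaRRR ⇒ HaaRRR   [S → H a]
HaaRRR ⇒ gaaRRR   [H → g]
gaaRRR ⇒ gaaHRR   [R → H]
gaaHRR ⇒ gaaaRHRR   [H → a R H]
gaaaRHRR ⇒ gaaaHHRR   [R → H]
gaaaHHRR ⇒ gaaagHRR   [H → g]
gaaagHRR ⇒ gaaaggRR   [H → g]
gaaaggRR ⇒ gaaaggggR   [R → g g]
gaaaggggR ⇒ gaaagggggg   [R → g g]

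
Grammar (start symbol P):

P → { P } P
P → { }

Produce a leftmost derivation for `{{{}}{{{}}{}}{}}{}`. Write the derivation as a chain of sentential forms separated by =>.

P=>{P}P=>{{P}P}P=>{{{}}P}P=>{{{}}{P}P}P=>{{{}}{{P}P}P}P=>{{{}}{{{}}P}P}P=>{{{}}{{{}}{}}P}P=>{{{}}{{{}}{}}{}}P=>{{{}}{{{}}{}}{}}{}

P => {P}P   [P → { P } P]
{P}P => {{P}P}P   [P → { P } P]
{{P}P}P => {{{}}P}P   [P → { }]
{{{}}P}P => {{{}}{P}P}P   [P → { P } P]
{{{}}{P}P}P => {{{}}{{P}P}P}P   [P → { P } P]
{{{}}{{P}P}P}P => {{{}}{{{}}P}P}P   [P → { }]
{{{}}{{{}}P}P}P => {{{}}{{{}}{}}P}P   [P → { }]
{{{}}{{{}}{}}P}P => {{{}}{{{}}{}}{}}P   [P → { }]
{{{}}{{{}}{}}{}}P => {{{}}{{{}}{}}{}}{}   [P → { }]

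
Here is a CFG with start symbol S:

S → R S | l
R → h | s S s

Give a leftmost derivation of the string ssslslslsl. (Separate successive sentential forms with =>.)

S => RS   [S → R S]
RS => sSsS   [R → s S s]
sSsS => sRSsS   [S → R S]
sRSsS => ssSsSsS   [R → s S s]
ssSsSsS => ssRSsSsS   [S → R S]
ssRSsSsS => sssSsSsSsS   [R → s S s]
sssSsSsSsS => ssslsSsSsS   [S → l]
ssslsSsSsS => ssslslsSsS   [S → l]
ssslslsSsS => ssslslslsS   [S → l]
ssslslslsS => ssslslslsl   [S → l]

S => RS => sSsS => sRSsS => ssSsSsS => ssRSsSsS => sssSsSsSsS => ssslsSsSsS => ssslslsSsS => ssslslslsS => ssslslslsl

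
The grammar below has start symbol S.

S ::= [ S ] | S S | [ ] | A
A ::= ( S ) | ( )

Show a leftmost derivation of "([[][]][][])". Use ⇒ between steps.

S⇒A⇒(S)⇒(SS)⇒(SSS)⇒([S]SS)⇒([SS]SS)⇒([[]S]SS)⇒([[][]]SS)⇒([[][]][]S)⇒([[][]][][])

S ⇒ A   [S ::= A]
A ⇒ (S)   [A ::= ( S )]
(S) ⇒ (SS)   [S ::= S S]
(SS) ⇒ (SSS)   [S ::= S S]
(SSS) ⇒ ([S]SS)   [S ::= [ S ]]
([S]SS) ⇒ ([SS]SS)   [S ::= S S]
([SS]SS) ⇒ ([[]S]SS)   [S ::= [ ]]
([[]S]SS) ⇒ ([[][]]SS)   [S ::= [ ]]
([[][]]SS) ⇒ ([[][]][]S)   [S ::= [ ]]
([[][]][]S) ⇒ ([[][]][][])   [S ::= [ ]]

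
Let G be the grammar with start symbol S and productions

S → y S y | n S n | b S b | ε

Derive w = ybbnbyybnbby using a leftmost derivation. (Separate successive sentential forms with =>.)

S => ySy => ybSby => ybbSbby => ybbnSnbby => ybbnbSbnbby => ybbnbySybnbby => ybbnbyybnbby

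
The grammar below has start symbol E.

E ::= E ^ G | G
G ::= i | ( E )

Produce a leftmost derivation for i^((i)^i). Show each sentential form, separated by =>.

E => E^G => G^G => i^G => i^(E) => i^(E^G) => i^(G^G) => i^((E)^G) => i^((G)^G) => i^((i)^G) => i^((i)^i)

E => E^G   [E ::= E ^ G]
E^G => G^G   [E ::= G]
G^G => i^G   [G ::= i]
i^G => i^(E)   [G ::= ( E )]
i^(E) => i^(E^G)   [E ::= E ^ G]
i^(E^G) => i^(G^G)   [E ::= G]
i^(G^G) => i^((E)^G)   [G ::= ( E )]
i^((E)^G) => i^((G)^G)   [E ::= G]
i^((G)^G) => i^((i)^G)   [G ::= i]
i^((i)^G) => i^((i)^i)   [G ::= i]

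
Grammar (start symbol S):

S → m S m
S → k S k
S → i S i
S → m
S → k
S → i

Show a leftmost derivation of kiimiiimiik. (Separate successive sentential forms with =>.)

S => kSk   [S → k S k]
kSk => kiSik   [S → i S i]
kiSik => kiiSiik   [S → i S i]
kiiSiik => kiimSmiik   [S → m S m]
kiimSmiik => kiimiSimiik   [S → i S i]
kiimiSimiik => kiimiiimiik   [S → i]

S => kSk => kiSik => kiiSiik => kiimSmiik => kiimiSimiik => kiimiiimiik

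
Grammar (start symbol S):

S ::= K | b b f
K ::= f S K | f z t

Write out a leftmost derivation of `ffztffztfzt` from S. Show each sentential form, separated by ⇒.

S ⇒ K   [S ::= K]
K ⇒ fSK   [K ::= f S K]
fSK ⇒ fKK   [S ::= K]
fKK ⇒ ffztK   [K ::= f z t]
ffztK ⇒ ffztfSK   [K ::= f S K]
ffztfSK ⇒ ffztfKK   [S ::= K]
ffztfKK ⇒ ffztffztK   [K ::= f z t]
ffztffztK ⇒ ffztffztfzt   [K ::= f z t]

S ⇒ K ⇒ fSK ⇒ fKK ⇒ ffztK ⇒ ffztfSK ⇒ ffztfKK ⇒ ffztffztK ⇒ ffztffztfzt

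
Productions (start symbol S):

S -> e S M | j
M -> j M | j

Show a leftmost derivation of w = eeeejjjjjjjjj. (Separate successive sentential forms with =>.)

S => eSM   [S -> e S M]
eSM => eeSMM   [S -> e S M]
eeSMM => eeeSMMM   [S -> e S M]
eeeSMMM => eeeeSMMMM   [S -> e S M]
eeeeSMMMM => eeeejMMMM   [S -> j]
eeeejMMMM => eeeejjMMMM   [M -> j M]
eeeejjMMMM => eeeejjjMMMM   [M -> j M]
eeeejjjMMMM => eeeejjjjMMMM   [M -> j M]
eeeejjjjMMMM => eeeejjjjjMMMM   [M -> j M]
eeeejjjjjMMMM => eeeejjjjjjMMM   [M -> j]
eeeejjjjjjMMM => eeeejjjjjjjMM   [M -> j]
eeeejjjjjjjMM => eeeejjjjjjjjM   [M -> j]
eeeejjjjjjjjM => eeeejjjjjjjjj   [M -> j]

S=>eSM=>eeSMM=>eeeSMMM=>eeeeSMMMM=>eeeejMMMM=>eeeejjMMMM=>eeeejjjMMMM=>eeeejjjjMMMM=>eeeejjjjjMMMM=>eeeejjjjjjMMM=>eeeejjjjjjjMM=>eeeejjjjjjjjM=>eeeejjjjjjjjj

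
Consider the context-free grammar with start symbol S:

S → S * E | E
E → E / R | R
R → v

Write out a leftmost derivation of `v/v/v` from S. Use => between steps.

S=>E=>E/R=>E/R/R=>R/R/R=>v/R/R=>v/v/R=>v/v/v

S => E   [S → E]
E => E/R   [E → E / R]
E/R => E/R/R   [E → E / R]
E/R/R => R/R/R   [E → R]
R/R/R => v/R/R   [R → v]
v/R/R => v/v/R   [R → v]
v/v/R => v/v/v   [R → v]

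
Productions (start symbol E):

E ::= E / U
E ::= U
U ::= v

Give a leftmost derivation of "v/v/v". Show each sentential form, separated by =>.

E => E/U => E/U/U => U/U/U => v/U/U => v/v/U => v/v/v

E => E/U   [E ::= E / U]
E/U => E/U/U   [E ::= E / U]
E/U/U => U/U/U   [E ::= U]
U/U/U => v/U/U   [U ::= v]
v/U/U => v/v/U   [U ::= v]
v/v/U => v/v/v   [U ::= v]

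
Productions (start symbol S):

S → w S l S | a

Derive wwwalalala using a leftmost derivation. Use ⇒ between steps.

S ⇒ wSlS ⇒ wwSlSlS ⇒ wwwSlSlSlS ⇒ wwwalSlSlS ⇒ wwwalalSlS ⇒ wwwalalalS ⇒ wwwalalala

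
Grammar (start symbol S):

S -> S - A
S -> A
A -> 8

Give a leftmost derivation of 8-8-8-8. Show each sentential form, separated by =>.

S=>S-A=>S-A-A=>S-A-A-A=>A-A-A-A=>8-A-A-A=>8-8-A-A=>8-8-8-A=>8-8-8-8

S => S-A   [S -> S - A]
S-A => S-A-A   [S -> S - A]
S-A-A => S-A-A-A   [S -> S - A]
S-A-A-A => A-A-A-A   [S -> A]
A-A-A-A => 8-A-A-A   [A -> 8]
8-A-A-A => 8-8-A-A   [A -> 8]
8-8-A-A => 8-8-8-A   [A -> 8]
8-8-8-A => 8-8-8-8   [A -> 8]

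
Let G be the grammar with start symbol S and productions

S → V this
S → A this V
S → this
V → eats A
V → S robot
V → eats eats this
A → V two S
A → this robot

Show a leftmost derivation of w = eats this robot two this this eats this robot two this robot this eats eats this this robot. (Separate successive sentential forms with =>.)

S => A this V => V two S this V => eats A two S this V => eats this robot two S this V => eats this robot two this this V => eats this robot two this this S robot => eats this robot two this this V this robot => eats this robot two this this eats A this robot => eats this robot two this this eats V two S this robot => eats this robot two this this eats S robot two S this robot => eats this robot two this this eats this robot two S this robot => eats this robot two this this eats this robot two A this V this robot => eats this robot two this this eats this robot two this robot this V this robot => eats this robot two this this eats this robot two this robot this eats eats this this robot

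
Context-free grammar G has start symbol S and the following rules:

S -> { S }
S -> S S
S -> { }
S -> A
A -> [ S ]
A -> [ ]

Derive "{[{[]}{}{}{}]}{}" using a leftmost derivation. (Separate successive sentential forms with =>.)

S => SS   [S -> S S]
SS => {S}S   [S -> { S }]
{S}S => {A}S   [S -> A]
{A}S => {[S]}S   [A -> [ S ]]
{[S]}S => {[SS]}S   [S -> S S]
{[SS]}S => {[{S}S]}S   [S -> { S }]
{[{S}S]}S => {[{A}S]}S   [S -> A]
{[{A}S]}S => {[{[]}S]}S   [A -> [ ]]
{[{[]}S]}S => {[{[]}SS]}S   [S -> S S]
{[{[]}SS]}S => {[{[]}SSS]}S   [S -> S S]
{[{[]}SSS]}S => {[{[]}{}SS]}S   [S -> { }]
{[{[]}{}SS]}S => {[{[]}{}{}S]}S   [S -> { }]
{[{[]}{}{}S]}S => {[{[]}{}{}{}]}S   [S -> { }]
{[{[]}{}{}{}]}S => {[{[]}{}{}{}]}{}   [S -> { }]

S => SS => {S}S => {A}S => {[S]}S => {[SS]}S => {[{S}S]}S => {[{A}S]}S => {[{[]}S]}S => {[{[]}SS]}S => {[{[]}SSS]}S => {[{[]}{}SS]}S => {[{[]}{}{}S]}S => {[{[]}{}{}{}]}S => {[{[]}{}{}{}]}{}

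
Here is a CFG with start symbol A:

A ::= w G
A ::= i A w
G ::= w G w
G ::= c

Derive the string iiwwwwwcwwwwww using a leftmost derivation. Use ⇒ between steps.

A ⇒ iAw ⇒ iiAww ⇒ iiwGww ⇒ iiwwGwww ⇒ iiwwwGwwww ⇒ iiwwwwGwwwww ⇒ iiwwwwwGwwwwww ⇒ iiwwwwwcwwwwww

A ⇒ iAw   [A ::= i A w]
iAw ⇒ iiAww   [A ::= i A w]
iiAww ⇒ iiwGww   [A ::= w G]
iiwGww ⇒ iiwwGwww   [G ::= w G w]
iiwwGwww ⇒ iiwwwGwwww   [G ::= w G w]
iiwwwGwwww ⇒ iiwwwwGwwwww   [G ::= w G w]
iiwwwwGwwwww ⇒ iiwwwwwGwwwwww   [G ::= w G w]
iiwwwwwGwwwwww ⇒ iiwwwwwcwwwwww   [G ::= c]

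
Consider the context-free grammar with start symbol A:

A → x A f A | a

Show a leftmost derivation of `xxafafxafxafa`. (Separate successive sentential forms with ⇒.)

A ⇒ xAfA   [A → x A f A]
xAfA ⇒ xxAfAfA   [A → x A f A]
xxAfAfA ⇒ xxafAfA   [A → a]
xxafAfA ⇒ xxafafA   [A → a]
xxafafA ⇒ xxafafxAfA   [A → x A f A]
xxafafxAfA ⇒ xxafafxafA   [A → a]
xxafafxafA ⇒ xxafafxafxAfA   [A → x A f A]
xxafafxafxAfA ⇒ xxafafxafxafA   [A → a]
xxafafxafxafA ⇒ xxafafxafxafa   [A → a]

A⇒xAfA⇒xxAfAfA⇒xxafAfA⇒xxafafA⇒xxafafxAfA⇒xxafafxafA⇒xxafafxafxAfA⇒xxafafxafxafA⇒xxafafxafxafa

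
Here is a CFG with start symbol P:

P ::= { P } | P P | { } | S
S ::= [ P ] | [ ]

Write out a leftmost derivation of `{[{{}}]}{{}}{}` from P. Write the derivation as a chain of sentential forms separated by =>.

P => PP => {P}P => {S}P => {[P]}P => {[{P}]}P => {[{{}}]}P => {[{{}}]}PP => {[{{}}]}{P}P => {[{{}}]}{{}}P => {[{{}}]}{{}}{}

P => PP   [P ::= P P]
PP => {P}P   [P ::= { P }]
{P}P => {S}P   [P ::= S]
{S}P => {[P]}P   [S ::= [ P ]]
{[P]}P => {[{P}]}P   [P ::= { P }]
{[{P}]}P => {[{{}}]}P   [P ::= { }]
{[{{}}]}P => {[{{}}]}PP   [P ::= P P]
{[{{}}]}PP => {[{{}}]}{P}P   [P ::= { P }]
{[{{}}]}{P}P => {[{{}}]}{{}}P   [P ::= { }]
{[{{}}]}{{}}P => {[{{}}]}{{}}{}   [P ::= { }]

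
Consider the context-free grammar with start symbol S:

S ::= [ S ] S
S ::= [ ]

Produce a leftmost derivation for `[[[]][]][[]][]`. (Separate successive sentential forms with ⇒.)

S ⇒ [S]S   [S ::= [ S ] S]
[S]S ⇒ [[S]S]S   [S ::= [ S ] S]
[[S]S]S ⇒ [[[]]S]S   [S ::= [ ]]
[[[]]S]S ⇒ [[[]][]]S   [S ::= [ ]]
[[[]][]]S ⇒ [[[]][]][S]S   [S ::= [ S ] S]
[[[]][]][S]S ⇒ [[[]][]][[]]S   [S ::= [ ]]
[[[]][]][[]]S ⇒ [[[]][]][[]][]   [S ::= [ ]]

S ⇒ [S]S ⇒ [[S]S]S ⇒ [[[]]S]S ⇒ [[[]][]]S ⇒ [[[]][]][S]S ⇒ [[[]][]][[]]S ⇒ [[[]][]][[]][]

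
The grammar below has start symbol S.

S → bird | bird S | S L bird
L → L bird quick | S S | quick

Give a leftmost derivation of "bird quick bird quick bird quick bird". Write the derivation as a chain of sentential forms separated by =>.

S => S L bird => S L bird L bird => bird L bird L bird => bird L bird quick bird L bird => bird quick bird quick bird L bird => bird quick bird quick bird quick bird

S => S L bird   [S → S L bird]
S L bird => S L bird L bird   [S → S L bird]
S L bird L bird => bird L bird L bird   [S → bird]
bird L bird L bird => bird L bird quick bird L bird   [L → L bird quick]
bird L bird quick bird L bird => bird quick bird quick bird L bird   [L → quick]
bird quick bird quick bird L bird => bird quick bird quick bird quick bird   [L → quick]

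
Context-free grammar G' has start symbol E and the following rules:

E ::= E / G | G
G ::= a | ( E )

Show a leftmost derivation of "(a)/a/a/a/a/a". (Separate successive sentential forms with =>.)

E=>E/G=>E/G/G=>E/G/G/G=>E/G/G/G/G=>E/G/G/G/G/G=>G/G/G/G/G/G=>(E)/G/G/G/G/G=>(G)/G/G/G/G/G=>(a)/G/G/G/G/G=>(a)/a/G/G/G/G=>(a)/a/a/G/G/G=>(a)/a/a/a/G/G=>(a)/a/a/a/a/G=>(a)/a/a/a/a/a

E => E/G   [E ::= E / G]
E/G => E/G/G   [E ::= E / G]
E/G/G => E/G/G/G   [E ::= E / G]
E/G/G/G => E/G/G/G/G   [E ::= E / G]
E/G/G/G/G => E/G/G/G/G/G   [E ::= E / G]
E/G/G/G/G/G => G/G/G/G/G/G   [E ::= G]
G/G/G/G/G/G => (E)/G/G/G/G/G   [G ::= ( E )]
(E)/G/G/G/G/G => (G)/G/G/G/G/G   [E ::= G]
(G)/G/G/G/G/G => (a)/G/G/G/G/G   [G ::= a]
(a)/G/G/G/G/G => (a)/a/G/G/G/G   [G ::= a]
(a)/a/G/G/G/G => (a)/a/a/G/G/G   [G ::= a]
(a)/a/a/G/G/G => (a)/a/a/a/G/G   [G ::= a]
(a)/a/a/a/G/G => (a)/a/a/a/a/G   [G ::= a]
(a)/a/a/a/a/G => (a)/a/a/a/a/a   [G ::= a]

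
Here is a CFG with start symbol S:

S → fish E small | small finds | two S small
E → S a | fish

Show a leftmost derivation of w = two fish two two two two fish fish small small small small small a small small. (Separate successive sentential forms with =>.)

S => two S small => two fish E small small => two fish S a small small => two fish two S small a small small => two fish two two S small small a small small => two fish two two two S small small small a small small => two fish two two two two S small small small small a small small => two fish two two two two fish E small small small small small a small small => two fish two two two two fish fish small small small small small a small small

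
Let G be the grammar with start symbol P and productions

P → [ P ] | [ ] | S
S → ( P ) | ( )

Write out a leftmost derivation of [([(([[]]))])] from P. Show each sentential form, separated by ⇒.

P ⇒ [P]   [P → [ P ]]
[P] ⇒ [S]   [P → S]
[S] ⇒ [(P)]   [S → ( P )]
[(P)] ⇒ [([P])]   [P → [ P ]]
[([P])] ⇒ [([S])]   [P → S]
[([S])] ⇒ [([(P)])]   [S → ( P )]
[([(P)])] ⇒ [([(S)])]   [P → S]
[([(S)])] ⇒ [([((P))])]   [S → ( P )]
[([((P))])] ⇒ [([(([P]))])]   [P → [ P ]]
[([(([P]))])] ⇒ [([(([[]]))])]   [P → [ ]]

P ⇒ [P] ⇒ [S] ⇒ [(P)] ⇒ [([P])] ⇒ [([S])] ⇒ [([(P)])] ⇒ [([(S)])] ⇒ [([((P))])] ⇒ [([(([P]))])] ⇒ [([(([[]]))])]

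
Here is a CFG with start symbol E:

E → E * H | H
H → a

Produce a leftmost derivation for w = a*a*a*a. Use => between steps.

E=>E*H=>E*H*H=>E*H*H*H=>H*H*H*H=>a*H*H*H=>a*a*H*H=>a*a*a*H=>a*a*a*a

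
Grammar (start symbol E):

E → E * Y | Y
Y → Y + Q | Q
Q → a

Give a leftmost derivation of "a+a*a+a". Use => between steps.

E => E*Y => Y*Y => Y+Q*Y => Q+Q*Y => a+Q*Y => a+a*Y => a+a*Y+Q => a+a*Q+Q => a+a*a+Q => a+a*a+a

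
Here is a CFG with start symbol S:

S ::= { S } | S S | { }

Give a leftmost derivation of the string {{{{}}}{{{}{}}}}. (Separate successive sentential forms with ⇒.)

S ⇒ {S}   [S ::= { S }]
{S} ⇒ {SS}   [S ::= S S]
{SS} ⇒ {{S}S}   [S ::= { S }]
{{S}S} ⇒ {{{S}}S}   [S ::= { S }]
{{{S}}S} ⇒ {{{{}}}S}   [S ::= { }]
{{{{}}}S} ⇒ {{{{}}}{S}}   [S ::= { S }]
{{{{}}}{S}} ⇒ {{{{}}}{{S}}}   [S ::= { S }]
{{{{}}}{{S}}} ⇒ {{{{}}}{{SS}}}   [S ::= S S]
{{{{}}}{{SS}}} ⇒ {{{{}}}{{{}S}}}   [S ::= { }]
{{{{}}}{{{}S}}} ⇒ {{{{}}}{{{}{}}}}   [S ::= { }]

S⇒{S}⇒{SS}⇒{{S}S}⇒{{{S}}S}⇒{{{{}}}S}⇒{{{{}}}{S}}⇒{{{{}}}{{S}}}⇒{{{{}}}{{SS}}}⇒{{{{}}}{{{}S}}}⇒{{{{}}}{{{}{}}}}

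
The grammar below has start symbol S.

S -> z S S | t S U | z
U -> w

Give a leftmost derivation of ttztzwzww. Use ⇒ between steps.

S ⇒ tSU ⇒ ttSUU ⇒ ttzSSUU ⇒ ttztSUSUU ⇒ ttztzUSUU ⇒ ttztzwSUU ⇒ ttztzwzUU ⇒ ttztzwzwU ⇒ ttztzwzww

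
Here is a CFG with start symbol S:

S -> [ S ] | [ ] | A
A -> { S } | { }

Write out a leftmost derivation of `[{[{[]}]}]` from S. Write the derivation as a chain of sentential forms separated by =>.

S => [S] => [A] => [{S}] => [{[S]}] => [{[A]}] => [{[{S}]}] => [{[{[]}]}]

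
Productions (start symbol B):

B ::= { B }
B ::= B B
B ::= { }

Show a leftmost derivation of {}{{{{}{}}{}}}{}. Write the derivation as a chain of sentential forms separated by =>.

B => BB   [B ::= B B]
BB => BBB   [B ::= B B]
BBB => {}BB   [B ::= { }]
{}BB => {}{B}B   [B ::= { B }]
{}{B}B => {}{{B}}B   [B ::= { B }]
{}{{B}}B => {}{{BB}}B   [B ::= B B]
{}{{BB}}B => {}{{{B}B}}B   [B ::= { B }]
{}{{{B}B}}B => {}{{{BB}B}}B   [B ::= B B]
{}{{{BB}B}}B => {}{{{{}B}B}}B   [B ::= { }]
{}{{{{}B}B}}B => {}{{{{}{}}B}}B   [B ::= { }]
{}{{{{}{}}B}}B => {}{{{{}{}}{}}}B   [B ::= { }]
{}{{{{}{}}{}}}B => {}{{{{}{}}{}}}{}   [B ::= { }]

B => BB => BBB => {}BB => {}{B}B => {}{{B}}B => {}{{BB}}B => {}{{{B}B}}B => {}{{{BB}B}}B => {}{{{{}B}B}}B => {}{{{{}{}}B}}B => {}{{{{}{}}{}}}B => {}{{{{}{}}{}}}{}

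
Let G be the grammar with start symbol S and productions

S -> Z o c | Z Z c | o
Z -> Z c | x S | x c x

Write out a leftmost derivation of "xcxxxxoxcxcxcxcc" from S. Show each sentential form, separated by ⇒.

S ⇒ ZZc   [S -> Z Z c]
ZZc ⇒ xcxZc   [Z -> x c x]
xcxZc ⇒ xcxxSc   [Z -> x S]
xcxxSc ⇒ xcxxZZcc   [S -> Z Z c]
xcxxZZcc ⇒ xcxxxSZcc   [Z -> x S]
xcxxxSZcc ⇒ xcxxxZZcZcc   [S -> Z Z c]
xcxxxZZcZcc ⇒ xcxxxxSZcZcc   [Z -> x S]
xcxxxxSZcZcc ⇒ xcxxxxoZcZcc   [S -> o]
xcxxxxoZcZcc ⇒ xcxxxxoxcxcZcc   [Z -> x c x]
xcxxxxoxcxcZcc ⇒ xcxxxxoxcxcxcxcc   [Z -> x c x]

S ⇒ ZZc ⇒ xcxZc ⇒ xcxxSc ⇒ xcxxZZcc ⇒ xcxxxSZcc ⇒ xcxxxZZcZcc ⇒ xcxxxxSZcZcc ⇒ xcxxxxoZcZcc ⇒ xcxxxxoxcxcZcc ⇒ xcxxxxoxcxcxcxcc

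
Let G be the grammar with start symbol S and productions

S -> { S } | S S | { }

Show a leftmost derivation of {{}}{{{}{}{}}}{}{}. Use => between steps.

S=>SS=>{S}S=>{{}}S=>{{}}SS=>{{}}SSS=>{{}}{S}SS=>{{}}{{S}}SS=>{{}}{{SS}}SS=>{{}}{{SSS}}SS=>{{}}{{{}SS}}SS=>{{}}{{{}{}S}}SS=>{{}}{{{}{}{}}}SS=>{{}}{{{}{}{}}}{}S=>{{}}{{{}{}{}}}{}{}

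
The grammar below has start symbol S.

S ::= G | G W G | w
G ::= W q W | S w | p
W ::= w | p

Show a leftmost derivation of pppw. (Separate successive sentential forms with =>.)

S => G => Sw => GWGw => pWGw => ppGw => pppw

S => G   [S ::= G]
G => Sw   [G ::= S w]
Sw => GWGw   [S ::= G W G]
GWGw => pWGw   [G ::= p]
pWGw => ppGw   [W ::= p]
ppGw => pppw   [G ::= p]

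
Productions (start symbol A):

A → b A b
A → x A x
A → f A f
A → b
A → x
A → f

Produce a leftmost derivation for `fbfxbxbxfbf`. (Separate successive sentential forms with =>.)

A=>fAf=>fbAbf=>fbfAfbf=>fbfxAxfbf=>fbfxbAbxfbf=>fbfxbxbxfbf

A => fAf   [A → f A f]
fAf => fbAbf   [A → b A b]
fbAbf => fbfAfbf   [A → f A f]
fbfAfbf => fbfxAxfbf   [A → x A x]
fbfxAxfbf => fbfxbAbxfbf   [A → b A b]
fbfxbAbxfbf => fbfxbxbxfbf   [A → x]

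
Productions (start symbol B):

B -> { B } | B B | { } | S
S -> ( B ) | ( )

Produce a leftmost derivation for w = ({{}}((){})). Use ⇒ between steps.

B⇒S⇒(B)⇒(BB)⇒({B}B)⇒({{}}B)⇒({{}}S)⇒({{}}(B))⇒({{}}(BB))⇒({{}}(SB))⇒({{}}(()B))⇒({{}}((){}))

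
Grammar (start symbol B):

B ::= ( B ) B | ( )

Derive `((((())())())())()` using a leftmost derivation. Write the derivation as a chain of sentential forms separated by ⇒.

B ⇒ (B)B ⇒ ((B)B)B ⇒ (((B)B)B)B ⇒ ((((B)B)B)B)B ⇒ ((((())B)B)B)B ⇒ ((((())())B)B)B ⇒ ((((())())())B)B ⇒ ((((())())())())B ⇒ ((((())())())())()

B ⇒ (B)B   [B ::= ( B ) B]
(B)B ⇒ ((B)B)B   [B ::= ( B ) B]
((B)B)B ⇒ (((B)B)B)B   [B ::= ( B ) B]
(((B)B)B)B ⇒ ((((B)B)B)B)B   [B ::= ( B ) B]
((((B)B)B)B)B ⇒ ((((())B)B)B)B   [B ::= ( )]
((((())B)B)B)B ⇒ ((((())())B)B)B   [B ::= ( )]
((((())())B)B)B ⇒ ((((())())())B)B   [B ::= ( )]
((((())())())B)B ⇒ ((((())())())())B   [B ::= ( )]
((((())())())())B ⇒ ((((())())())())()   [B ::= ( )]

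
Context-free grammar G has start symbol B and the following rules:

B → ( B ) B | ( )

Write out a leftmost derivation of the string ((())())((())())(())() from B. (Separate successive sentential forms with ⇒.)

B ⇒ (B)B   [B → ( B ) B]
(B)B ⇒ ((B)B)B   [B → ( B ) B]
((B)B)B ⇒ ((())B)B   [B → ( )]
((())B)B ⇒ ((())())B   [B → ( )]
((())())B ⇒ ((())())(B)B   [B → ( B ) B]
((())())(B)B ⇒ ((())())((B)B)B   [B → ( B ) B]
((())())((B)B)B ⇒ ((())())((())B)B   [B → ( )]
((())())((())B)B ⇒ ((())())((())())B   [B → ( )]
((())())((())())B ⇒ ((())())((())())(B)B   [B → ( B ) B]
((())())((())())(B)B ⇒ ((())())((())())(())B   [B → ( )]
((())())((())())(())B ⇒ ((())())((())())(())()   [B → ( )]

B ⇒ (B)B ⇒ ((B)B)B ⇒ ((())B)B ⇒ ((())())B ⇒ ((())())(B)B ⇒ ((())())((B)B)B ⇒ ((())())((())B)B ⇒ ((())())((())())B ⇒ ((())())((())())(B)B ⇒ ((())())((())())(())B ⇒ ((())())((())())(())()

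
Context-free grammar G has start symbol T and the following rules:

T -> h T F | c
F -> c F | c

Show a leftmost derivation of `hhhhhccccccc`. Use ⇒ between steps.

T ⇒ hTF   [T -> h T F]
hTF ⇒ hhTFF   [T -> h T F]
hhTFF ⇒ hhhTFFF   [T -> h T F]
hhhTFFF ⇒ hhhhTFFFF   [T -> h T F]
hhhhTFFFF ⇒ hhhhhTFFFFF   [T -> h T F]
hhhhhTFFFFF ⇒ hhhhhcFFFFF   [T -> c]
hhhhhcFFFFF ⇒ hhhhhccFFFFF   [F -> c F]
hhhhhccFFFFF ⇒ hhhhhcccFFFF   [F -> c]
hhhhhcccFFFF ⇒ hhhhhccccFFF   [F -> c]
hhhhhccccFFF ⇒ hhhhhcccccFF   [F -> c]
hhhhhcccccFF ⇒ hhhhhccccccF   [F -> c]
hhhhhccccccF ⇒ hhhhhccccccc   [F -> c]

T ⇒ hTF ⇒ hhTFF ⇒ hhhTFFF ⇒ hhhhTFFFF ⇒ hhhhhTFFFFF ⇒ hhhhhcFFFFF ⇒ hhhhhccFFFFF ⇒ hhhhhcccFFFF ⇒ hhhhhccccFFF ⇒ hhhhhcccccFF ⇒ hhhhhccccccF ⇒ hhhhhccccccc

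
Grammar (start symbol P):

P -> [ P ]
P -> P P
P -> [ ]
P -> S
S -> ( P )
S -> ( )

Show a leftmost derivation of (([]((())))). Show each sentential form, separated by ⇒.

P ⇒ S   [P -> S]
S ⇒ (P)   [S -> ( P )]
(P) ⇒ (S)   [P -> S]
(S) ⇒ ((P))   [S -> ( P )]
((P)) ⇒ ((PP))   [P -> P P]
((PP)) ⇒ (([]P))   [P -> [ ]]
(([]P)) ⇒ (([]S))   [P -> S]
(([]S)) ⇒ (([](P)))   [S -> ( P )]
(([](P))) ⇒ (([](S)))   [P -> S]
(([](S))) ⇒ (([]((P))))   [S -> ( P )]
(([]((P)))) ⇒ (([]((S))))   [P -> S]
(([]((S)))) ⇒ (([]((()))))   [S -> ( )]

P ⇒ S ⇒ (P) ⇒ (S) ⇒ ((P)) ⇒ ((PP)) ⇒ (([]P)) ⇒ (([]S)) ⇒ (([](P))) ⇒ (([](S))) ⇒ (([]((P)))) ⇒ (([]((S)))) ⇒ (([]((()))))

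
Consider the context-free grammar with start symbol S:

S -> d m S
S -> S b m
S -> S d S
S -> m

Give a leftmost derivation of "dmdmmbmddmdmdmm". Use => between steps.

S => SdS => dmSdS => dmdmSdS => dmdmSbmdS => dmdmmbmdS => dmdmmbmddmS => dmdmmbmddmdmS => dmdmmbmddmdmdmS => dmdmmbmddmdmdmm

S => SdS   [S -> S d S]
SdS => dmSdS   [S -> d m S]
dmSdS => dmdmSdS   [S -> d m S]
dmdmSdS => dmdmSbmdS   [S -> S b m]
dmdmSbmdS => dmdmmbmdS   [S -> m]
dmdmmbmdS => dmdmmbmddmS   [S -> d m S]
dmdmmbmddmS => dmdmmbmddmdmS   [S -> d m S]
dmdmmbmddmdmS => dmdmmbmddmdmdmS   [S -> d m S]
dmdmmbmddmdmdmS => dmdmmbmddmdmdmm   [S -> m]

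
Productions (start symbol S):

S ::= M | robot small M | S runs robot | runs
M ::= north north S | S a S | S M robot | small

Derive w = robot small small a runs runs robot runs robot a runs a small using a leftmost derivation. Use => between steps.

S => M   [S ::= M]
M => S a S   [M ::= S a S]
S a S => robot small M a S   [S ::= robot small M]
robot small M a S => robot small small a S   [M ::= small]
robot small small a S => robot small small a M   [S ::= M]
robot small small a M => robot small small a S a S   [M ::= S a S]
robot small small a S a S => robot small small a M a S   [S ::= M]
robot small small a M a S => robot small small a S a S a S   [M ::= S a S]
robot small small a S a S a S => robot small small a S runs robot a S a S   [S ::= S runs robot]
robot small small a S runs robot a S a S => robot small small a S runs robot runs robot a S a S   [S ::= S runs robot]
robot small small a S runs robot runs robot a S a S => robot small small a runs runs robot runs robot a S a S   [S ::= runs]
robot small small a runs runs robot runs robot a S a S => robot small small a runs runs robot runs robot a runs a S   [S ::= runs]
robot small small a runs runs robot runs robot a runs a S => robot small small a runs runs robot runs robot a runs a M   [S ::= M]
robot small small a runs runs robot runs robot a runs a M => robot small small a runs runs robot runs robot a runs a small   [M ::= small]

S => M => S a S => robot small M a S => robot small small a S => robot small small a M => robot small small a S a S => robot small small a M a S => robot small small a S a S a S => robot small small a S runs robot a S a S => robot small small a S runs robot runs robot a S a S => robot small small a runs runs robot runs robot a S a S => robot small small a runs runs robot runs robot a runs a S => robot small small a runs runs robot runs robot a runs a M => robot small small a runs runs robot runs robot a runs a small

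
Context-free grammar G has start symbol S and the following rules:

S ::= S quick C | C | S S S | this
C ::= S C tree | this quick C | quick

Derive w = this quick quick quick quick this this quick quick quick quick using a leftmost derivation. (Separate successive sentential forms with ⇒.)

S ⇒ S quick C ⇒ S quick C quick C ⇒ S S S quick C quick C ⇒ S quick C S S quick C quick C ⇒ S quick C quick C S S quick C quick C ⇒ this quick C quick C S S quick C quick C ⇒ this quick quick quick C S S quick C quick C ⇒ this quick quick quick quick S S quick C quick C ⇒ this quick quick quick quick this S quick C quick C ⇒ this quick quick quick quick this this quick C quick C ⇒ this quick quick quick quick this this quick quick quick C ⇒ this quick quick quick quick this this quick quick quick quick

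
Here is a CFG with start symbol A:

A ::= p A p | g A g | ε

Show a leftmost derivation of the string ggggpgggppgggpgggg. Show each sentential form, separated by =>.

A => gAg   [A ::= g A g]
gAg => ggAgg   [A ::= g A g]
ggAgg => gggAggg   [A ::= g A g]
gggAggg => ggggAgggg   [A ::= g A g]
ggggAgggg => ggggpApgggg   [A ::= p A p]
ggggpApgggg => ggggpgAgpgggg   [A ::= g A g]
ggggpgAgpgggg => ggggpggAggpgggg   [A ::= g A g]
ggggpggAggpgggg => ggggpgggAgggpgggg   [A ::= g A g]
ggggpgggAgggpgggg => ggggpgggpApgggpgggg   [A ::= p A p]
ggggpgggpApgggpgggg => ggggpgggppgggpgggg   [A ::= ε]

A => gAg => ggAgg => gggAggg => ggggAgggg => ggggpApgggg => ggggpgAgpgggg => ggggpggAggpgggg => ggggpgggAgggpgggg => ggggpgggpApgggpgggg => ggggpgggppgggpgggg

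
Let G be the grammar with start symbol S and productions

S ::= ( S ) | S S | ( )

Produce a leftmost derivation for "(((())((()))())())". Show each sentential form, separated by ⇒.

S ⇒ (S)   [S ::= ( S )]
(S) ⇒ (SS)   [S ::= S S]
(SS) ⇒ ((S)S)   [S ::= ( S )]
((S)S) ⇒ ((SS)S)   [S ::= S S]
((SS)S) ⇒ (((S)S)S)   [S ::= ( S )]
(((S)S)S) ⇒ (((())S)S)   [S ::= ( )]
(((())S)S) ⇒ (((())SS)S)   [S ::= S S]
(((())SS)S) ⇒ (((())(S)S)S)   [S ::= ( S )]
(((())(S)S)S) ⇒ (((())((S))S)S)   [S ::= ( S )]
(((())((S))S)S) ⇒ (((())((()))S)S)   [S ::= ( )]
(((())((()))S)S) ⇒ (((())((()))())S)   [S ::= ( )]
(((())((()))())S) ⇒ (((())((()))())())   [S ::= ( )]

S ⇒ (S) ⇒ (SS) ⇒ ((S)S) ⇒ ((SS)S) ⇒ (((S)S)S) ⇒ (((())S)S) ⇒ (((())SS)S) ⇒ (((())(S)S)S) ⇒ (((())((S))S)S) ⇒ (((())((()))S)S) ⇒ (((())((()))())S) ⇒ (((())((()))())())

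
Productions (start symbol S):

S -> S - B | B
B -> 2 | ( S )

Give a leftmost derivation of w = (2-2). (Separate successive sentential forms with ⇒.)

S ⇒ B   [S -> B]
B ⇒ (S)   [B -> ( S )]
(S) ⇒ (S-B)   [S -> S - B]
(S-B) ⇒ (B-B)   [S -> B]
(B-B) ⇒ (2-B)   [B -> 2]
(2-B) ⇒ (2-2)   [B -> 2]

S⇒B⇒(S)⇒(S-B)⇒(B-B)⇒(2-B)⇒(2-2)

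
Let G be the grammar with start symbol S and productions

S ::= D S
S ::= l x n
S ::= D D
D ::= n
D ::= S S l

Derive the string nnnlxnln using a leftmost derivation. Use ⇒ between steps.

S ⇒ DD ⇒ SSlD ⇒ DDSlD ⇒ nDSlD ⇒ nnSlD ⇒ nnDSlD ⇒ nnnSlD ⇒ nnnlxnlD ⇒ nnnlxnln

S ⇒ DD   [S ::= D D]
DD ⇒ SSlD   [D ::= S S l]
SSlD ⇒ DDSlD   [S ::= D D]
DDSlD ⇒ nDSlD   [D ::= n]
nDSlD ⇒ nnSlD   [D ::= n]
nnSlD ⇒ nnDSlD   [S ::= D S]
nnDSlD ⇒ nnnSlD   [D ::= n]
nnnSlD ⇒ nnnlxnlD   [S ::= l x n]
nnnlxnlD ⇒ nnnlxnln   [D ::= n]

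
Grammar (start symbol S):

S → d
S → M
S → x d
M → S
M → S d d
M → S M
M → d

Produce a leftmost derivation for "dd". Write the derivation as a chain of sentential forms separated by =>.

S => M   [S → M]
M => SM   [M → S M]
SM => MM   [S → M]
MM => dM   [M → d]
dM => dS   [M → S]
dS => dd   [S → d]

S=>M=>SM=>MM=>dM=>dS=>dd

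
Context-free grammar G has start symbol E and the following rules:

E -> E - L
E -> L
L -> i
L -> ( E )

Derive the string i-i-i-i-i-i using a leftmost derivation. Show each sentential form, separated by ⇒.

E ⇒ E-L ⇒ E-L-L ⇒ E-L-L-L ⇒ E-L-L-L-L ⇒ E-L-L-L-L-L ⇒ L-L-L-L-L-L ⇒ i-L-L-L-L-L ⇒ i-i-L-L-L-L ⇒ i-i-i-L-L-L ⇒ i-i-i-i-L-L ⇒ i-i-i-i-i-L ⇒ i-i-i-i-i-i

E ⇒ E-L   [E -> E - L]
E-L ⇒ E-L-L   [E -> E - L]
E-L-L ⇒ E-L-L-L   [E -> E - L]
E-L-L-L ⇒ E-L-L-L-L   [E -> E - L]
E-L-L-L-L ⇒ E-L-L-L-L-L   [E -> E - L]
E-L-L-L-L-L ⇒ L-L-L-L-L-L   [E -> L]
L-L-L-L-L-L ⇒ i-L-L-L-L-L   [L -> i]
i-L-L-L-L-L ⇒ i-i-L-L-L-L   [L -> i]
i-i-L-L-L-L ⇒ i-i-i-L-L-L   [L -> i]
i-i-i-L-L-L ⇒ i-i-i-i-L-L   [L -> i]
i-i-i-i-L-L ⇒ i-i-i-i-i-L   [L -> i]
i-i-i-i-i-L ⇒ i-i-i-i-i-i   [L -> i]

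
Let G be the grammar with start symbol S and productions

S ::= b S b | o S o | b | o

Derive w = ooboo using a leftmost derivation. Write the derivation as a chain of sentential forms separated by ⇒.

S ⇒ oSo   [S ::= o S o]
oSo ⇒ ooSoo   [S ::= o S o]
ooSoo ⇒ ooboo   [S ::= b]

S ⇒ oSo ⇒ ooSoo ⇒ ooboo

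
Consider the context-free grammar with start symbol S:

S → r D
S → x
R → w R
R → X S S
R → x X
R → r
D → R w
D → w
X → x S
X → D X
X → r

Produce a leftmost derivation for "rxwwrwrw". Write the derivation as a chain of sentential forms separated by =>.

S => rD   [S → r D]
rD => rRw   [D → R w]
rRw => rxXw   [R → x X]
rxXw => rxDXw   [X → D X]
rxDXw => rxRwXw   [D → R w]
rxRwXw => rxwRwXw   [R → w R]
rxwRwXw => rxwwRwXw   [R → w R]
rxwwRwXw => rxwwrwXw   [R → r]
rxwwrwXw => rxwwrwrw   [X → r]

S => rD => rRw => rxXw => rxDXw => rxRwXw => rxwRwXw => rxwwRwXw => rxwwrwXw => rxwwrwrw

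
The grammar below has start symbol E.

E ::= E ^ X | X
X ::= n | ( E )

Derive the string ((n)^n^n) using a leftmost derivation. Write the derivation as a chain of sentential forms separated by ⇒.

E ⇒ X   [E ::= X]
X ⇒ (E)   [X ::= ( E )]
(E) ⇒ (E^X)   [E ::= E ^ X]
(E^X) ⇒ (E^X^X)   [E ::= E ^ X]
(E^X^X) ⇒ (X^X^X)   [E ::= X]
(X^X^X) ⇒ ((E)^X^X)   [X ::= ( E )]
((E)^X^X) ⇒ ((X)^X^X)   [E ::= X]
((X)^X^X) ⇒ ((n)^X^X)   [X ::= n]
((n)^X^X) ⇒ ((n)^n^X)   [X ::= n]
((n)^n^X) ⇒ ((n)^n^n)   [X ::= n]

E⇒X⇒(E)⇒(E^X)⇒(E^X^X)⇒(X^X^X)⇒((E)^X^X)⇒((X)^X^X)⇒((n)^X^X)⇒((n)^n^X)⇒((n)^n^n)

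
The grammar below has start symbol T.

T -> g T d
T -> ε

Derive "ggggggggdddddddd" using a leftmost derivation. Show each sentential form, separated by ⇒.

T⇒gTd⇒ggTdd⇒gggTddd⇒ggggTdddd⇒gggggTddddd⇒ggggggTdddddd⇒gggggggTddddddd⇒ggggggggTdddddddd⇒ggggggggdddddddd

T ⇒ gTd   [T -> g T d]
gTd ⇒ ggTdd   [T -> g T d]
ggTdd ⇒ gggTddd   [T -> g T d]
gggTddd ⇒ ggggTdddd   [T -> g T d]
ggggTdddd ⇒ gggggTddddd   [T -> g T d]
gggggTddddd ⇒ ggggggTdddddd   [T -> g T d]
ggggggTdddddd ⇒ gggggggTddddddd   [T -> g T d]
gggggggTddddddd ⇒ ggggggggTdddddddd   [T -> g T d]
ggggggggTdddddddd ⇒ ggggggggdddddddd   [T -> ε]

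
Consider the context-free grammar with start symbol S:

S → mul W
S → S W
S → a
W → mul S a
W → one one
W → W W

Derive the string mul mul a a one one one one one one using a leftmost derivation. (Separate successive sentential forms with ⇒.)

S ⇒ S W ⇒ mul W W ⇒ mul W W W ⇒ mul W W W W ⇒ mul mul S a W W W ⇒ mul mul a a W W W ⇒ mul mul a a one one W W ⇒ mul mul a a one one one one W ⇒ mul mul a a one one one one one one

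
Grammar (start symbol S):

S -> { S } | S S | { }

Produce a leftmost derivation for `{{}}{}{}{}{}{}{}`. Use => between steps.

S=>SS=>SSS=>SSSS=>SSSSS=>SSSSSS=>{S}SSSSS=>{{}}SSSSS=>{{}}SSSSSS=>{{}}{}SSSSS=>{{}}{}{}SSSS=>{{}}{}{}{}SSS=>{{}}{}{}{}{}SS=>{{}}{}{}{}{}{}S=>{{}}{}{}{}{}{}{}

S => SS   [S -> S S]
SS => SSS   [S -> S S]
SSS => SSSS   [S -> S S]
SSSS => SSSSS   [S -> S S]
SSSSS => SSSSSS   [S -> S S]
SSSSSS => {S}SSSSS   [S -> { S }]
{S}SSSSS => {{}}SSSSS   [S -> { }]
{{}}SSSSS => {{}}SSSSSS   [S -> S S]
{{}}SSSSSS => {{}}{}SSSSS   [S -> { }]
{{}}{}SSSSS => {{}}{}{}SSSS   [S -> { }]
{{}}{}{}SSSS => {{}}{}{}{}SSS   [S -> { }]
{{}}{}{}{}SSS => {{}}{}{}{}{}SS   [S -> { }]
{{}}{}{}{}{}SS => {{}}{}{}{}{}{}S   [S -> { }]
{{}}{}{}{}{}{}S => {{}}{}{}{}{}{}{}   [S -> { }]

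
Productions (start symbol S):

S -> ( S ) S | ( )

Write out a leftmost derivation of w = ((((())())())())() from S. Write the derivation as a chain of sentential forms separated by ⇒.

S⇒(S)S⇒((S)S)S⇒(((S)S)S)S⇒((((S)S)S)S)S⇒((((())S)S)S)S⇒((((())())S)S)S⇒((((())())())S)S⇒((((())())())())S⇒((((())())())())()

S ⇒ (S)S   [S -> ( S ) S]
(S)S ⇒ ((S)S)S   [S -> ( S ) S]
((S)S)S ⇒ (((S)S)S)S   [S -> ( S ) S]
(((S)S)S)S ⇒ ((((S)S)S)S)S   [S -> ( S ) S]
((((S)S)S)S)S ⇒ ((((())S)S)S)S   [S -> ( )]
((((())S)S)S)S ⇒ ((((())())S)S)S   [S -> ( )]
((((())())S)S)S ⇒ ((((())())())S)S   [S -> ( )]
((((())())())S)S ⇒ ((((())())())())S   [S -> ( )]
((((())())())())S ⇒ ((((())())())())()   [S -> ( )]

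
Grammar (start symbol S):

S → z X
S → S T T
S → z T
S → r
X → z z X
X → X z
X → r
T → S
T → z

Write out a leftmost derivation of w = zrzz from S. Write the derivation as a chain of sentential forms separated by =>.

S => zX => zXz => zXzz => zrzz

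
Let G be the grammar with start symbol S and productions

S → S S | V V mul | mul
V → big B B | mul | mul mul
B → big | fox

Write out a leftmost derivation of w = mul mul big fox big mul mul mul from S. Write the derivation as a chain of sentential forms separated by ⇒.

S ⇒ S S   [S → S S]
S S ⇒ V V mul S   [S → V V mul]
V V mul S ⇒ mul mul V mul S   [V → mul mul]
mul mul V mul S ⇒ mul mul big B B mul S   [V → big B B]
mul mul big B B mul S ⇒ mul mul big fox B mul S   [B → fox]
mul mul big fox B mul S ⇒ mul mul big fox big mul S   [B → big]
mul mul big fox big mul S ⇒ mul mul big fox big mul S S   [S → S S]
mul mul big fox big mul S S ⇒ mul mul big fox big mul mul S   [S → mul]
mul mul big fox big mul mul S ⇒ mul mul big fox big mul mul mul   [S → mul]

S ⇒ S S ⇒ V V mul S ⇒ mul mul V mul S ⇒ mul mul big B B mul S ⇒ mul mul big fox B mul S ⇒ mul mul big fox big mul S ⇒ mul mul big fox big mul S S ⇒ mul mul big fox big mul mul S ⇒ mul mul big fox big mul mul mul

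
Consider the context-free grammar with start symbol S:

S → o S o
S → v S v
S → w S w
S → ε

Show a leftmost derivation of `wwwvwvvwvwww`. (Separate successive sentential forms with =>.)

S => wSw => wwSww => wwwSwww => wwwvSvwww => wwwvwSwvwww => wwwvwvSvwvwww => wwwvwvvwvwww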